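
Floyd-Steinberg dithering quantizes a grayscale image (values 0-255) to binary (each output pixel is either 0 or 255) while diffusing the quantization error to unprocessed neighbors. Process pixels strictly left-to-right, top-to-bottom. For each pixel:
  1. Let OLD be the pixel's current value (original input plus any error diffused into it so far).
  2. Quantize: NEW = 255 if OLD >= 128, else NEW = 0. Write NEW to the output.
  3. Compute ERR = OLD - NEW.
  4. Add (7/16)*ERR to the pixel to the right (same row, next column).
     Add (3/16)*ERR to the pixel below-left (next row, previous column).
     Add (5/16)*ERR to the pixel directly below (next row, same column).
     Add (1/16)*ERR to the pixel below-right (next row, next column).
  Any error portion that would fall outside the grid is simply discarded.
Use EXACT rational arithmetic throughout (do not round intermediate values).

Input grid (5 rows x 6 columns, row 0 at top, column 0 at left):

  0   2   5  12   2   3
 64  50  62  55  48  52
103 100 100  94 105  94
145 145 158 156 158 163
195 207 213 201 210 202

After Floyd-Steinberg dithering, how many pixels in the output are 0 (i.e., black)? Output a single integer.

Answer: 18

Derivation:
(0,0): OLD=0 → NEW=0, ERR=0
(0,1): OLD=2 → NEW=0, ERR=2
(0,2): OLD=47/8 → NEW=0, ERR=47/8
(0,3): OLD=1865/128 → NEW=0, ERR=1865/128
(0,4): OLD=17151/2048 → NEW=0, ERR=17151/2048
(0,5): OLD=218361/32768 → NEW=0, ERR=218361/32768
(1,0): OLD=515/8 → NEW=0, ERR=515/8
(1,1): OLD=5113/64 → NEW=0, ERR=5113/64
(1,2): OLD=208169/2048 → NEW=0, ERR=208169/2048
(1,3): OLD=868027/8192 → NEW=0, ERR=868027/8192
(1,4): OLD=51975183/524288 → NEW=0, ERR=51975183/524288
(1,5): OLD=821893433/8388608 → NEW=0, ERR=821893433/8388608
(2,0): OLD=141411/1024 → NEW=255, ERR=-119709/1024
(2,1): OLD=3175301/32768 → NEW=0, ERR=3175301/32768
(2,2): OLD=104343607/524288 → NEW=255, ERR=-29349833/524288
(2,3): OLD=535032887/4194304 → NEW=0, ERR=535032887/4194304
(2,4): OLD=29095876445/134217728 → NEW=255, ERR=-5129644195/134217728
(2,5): OLD=245013075035/2147483648 → NEW=0, ERR=245013075035/2147483648
(3,0): OLD=66394223/524288 → NEW=0, ERR=66394223/524288
(3,1): OLD=892895647/4194304 → NEW=255, ERR=-176651873/4194304
(3,2): OLD=5102090635/33554432 → NEW=255, ERR=-3454289525/33554432
(3,3): OLD=300990114475/2147483648 → NEW=255, ERR=-246618215765/2147483648
(3,4): OLD=2150557839719/17179869184 → NEW=0, ERR=2150557839719/17179869184
(3,5): OLD=69002932254345/274877906944 → NEW=255, ERR=-1090934016375/274877906944
(4,0): OLD=15212041781/67108864 → NEW=255, ERR=-1900718539/67108864
(4,1): OLD=182600101349/1073741824 → NEW=255, ERR=-91204063771/1073741824
(4,2): OLD=4106094325319/34359738368 → NEW=0, ERR=4106094325319/34359738368
(4,3): OLD=128880276172235/549755813888 → NEW=255, ERR=-11307456369205/549755813888
(4,4): OLD=2042436727100195/8796093022208 → NEW=255, ERR=-200566993562845/8796093022208
(4,5): OLD=27951539864152469/140737488355328 → NEW=255, ERR=-7936519666456171/140737488355328
Output grid:
  Row 0: ......  (6 black, running=6)
  Row 1: ......  (6 black, running=12)
  Row 2: #.#.#.  (3 black, running=15)
  Row 3: .###.#  (2 black, running=17)
  Row 4: ##.###  (1 black, running=18)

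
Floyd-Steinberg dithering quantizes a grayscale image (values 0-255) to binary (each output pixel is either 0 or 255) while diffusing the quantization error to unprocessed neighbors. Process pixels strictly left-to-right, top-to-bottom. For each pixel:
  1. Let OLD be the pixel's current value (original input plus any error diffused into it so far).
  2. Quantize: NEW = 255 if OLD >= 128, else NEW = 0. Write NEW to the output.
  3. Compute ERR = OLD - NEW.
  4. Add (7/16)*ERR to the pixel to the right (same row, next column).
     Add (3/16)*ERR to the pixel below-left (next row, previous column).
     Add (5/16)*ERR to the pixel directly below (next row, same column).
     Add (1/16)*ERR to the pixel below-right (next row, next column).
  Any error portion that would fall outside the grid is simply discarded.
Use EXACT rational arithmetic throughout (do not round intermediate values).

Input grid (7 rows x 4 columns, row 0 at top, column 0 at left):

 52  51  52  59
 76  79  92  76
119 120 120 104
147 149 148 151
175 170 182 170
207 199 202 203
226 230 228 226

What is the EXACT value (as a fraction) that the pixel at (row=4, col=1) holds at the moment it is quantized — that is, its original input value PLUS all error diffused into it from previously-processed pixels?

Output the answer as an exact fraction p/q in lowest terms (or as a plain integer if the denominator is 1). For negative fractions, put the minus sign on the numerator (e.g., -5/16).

Answer: 1339689372103/8589934592

Derivation:
(0,0): OLD=52 → NEW=0, ERR=52
(0,1): OLD=295/4 → NEW=0, ERR=295/4
(0,2): OLD=5393/64 → NEW=0, ERR=5393/64
(0,3): OLD=98167/1024 → NEW=0, ERR=98167/1024
(1,0): OLD=6789/64 → NEW=0, ERR=6789/64
(1,1): OLD=85763/512 → NEW=255, ERR=-44797/512
(1,2): OLD=1681631/16384 → NEW=0, ERR=1681631/16384
(1,3): OLD=40928329/262144 → NEW=255, ERR=-25918391/262144
(2,0): OLD=1112017/8192 → NEW=255, ERR=-976943/8192
(2,1): OLD=17395435/262144 → NEW=0, ERR=17395435/262144
(2,2): OLD=82365471/524288 → NEW=255, ERR=-51327969/524288
(2,3): OLD=307747731/8388608 → NEW=0, ERR=307747731/8388608
(3,0): OLD=512438113/4194304 → NEW=0, ERR=512438113/4194304
(3,1): OLD=13245856255/67108864 → NEW=255, ERR=-3866904065/67108864
(3,2): OLD=110834738241/1073741824 → NEW=0, ERR=110834738241/1073741824
(3,3): OLD=3461842281799/17179869184 → NEW=255, ERR=-919024360121/17179869184
(4,0): OLD=217299156045/1073741824 → NEW=255, ERR=-56505009075/1073741824
(4,1): OLD=1339689372103/8589934592 → NEW=255, ERR=-850743948857/8589934592
Target (4,1): original=170, with diffused error = 1339689372103/8589934592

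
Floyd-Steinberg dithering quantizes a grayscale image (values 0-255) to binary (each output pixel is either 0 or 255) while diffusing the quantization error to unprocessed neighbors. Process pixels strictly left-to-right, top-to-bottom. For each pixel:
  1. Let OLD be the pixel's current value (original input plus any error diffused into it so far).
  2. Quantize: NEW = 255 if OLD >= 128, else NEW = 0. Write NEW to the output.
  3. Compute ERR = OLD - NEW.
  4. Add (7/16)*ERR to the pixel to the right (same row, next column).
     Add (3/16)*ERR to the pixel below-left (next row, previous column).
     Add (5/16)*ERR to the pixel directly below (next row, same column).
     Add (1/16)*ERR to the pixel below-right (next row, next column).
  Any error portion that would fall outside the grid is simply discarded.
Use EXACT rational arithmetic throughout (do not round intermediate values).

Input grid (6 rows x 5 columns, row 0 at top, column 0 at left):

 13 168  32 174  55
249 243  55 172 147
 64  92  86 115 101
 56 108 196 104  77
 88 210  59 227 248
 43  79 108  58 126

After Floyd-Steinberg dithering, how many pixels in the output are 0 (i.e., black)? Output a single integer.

Answer: 17

Derivation:
(0,0): OLD=13 → NEW=0, ERR=13
(0,1): OLD=2779/16 → NEW=255, ERR=-1301/16
(0,2): OLD=-915/256 → NEW=0, ERR=-915/256
(0,3): OLD=706299/4096 → NEW=255, ERR=-338181/4096
(0,4): OLD=1237213/65536 → NEW=0, ERR=1237213/65536
(1,0): OLD=60881/256 → NEW=255, ERR=-4399/256
(1,1): OLD=430519/2048 → NEW=255, ERR=-91721/2048
(1,2): OLD=899587/65536 → NEW=0, ERR=899587/65536
(1,3): OLD=40768775/262144 → NEW=255, ERR=-26077945/262144
(1,4): OLD=437117749/4194304 → NEW=0, ERR=437117749/4194304
(2,0): OLD=1646029/32768 → NEW=0, ERR=1646029/32768
(2,1): OLD=106410655/1048576 → NEW=0, ERR=106410655/1048576
(2,2): OLD=1899785629/16777216 → NEW=0, ERR=1899785629/16777216
(2,3): OLD=41299341703/268435456 → NEW=255, ERR=-27151699577/268435456
(2,4): OLD=356903663857/4294967296 → NEW=0, ERR=356903663857/4294967296
(3,0): OLD=1522120701/16777216 → NEW=0, ERR=1522120701/16777216
(3,1): OLD=27350425145/134217728 → NEW=255, ERR=-6875095495/134217728
(3,2): OLD=843331132355/4294967296 → NEW=255, ERR=-251885528125/4294967296
(3,3): OLD=596068378763/8589934592 → NEW=0, ERR=596068378763/8589934592
(3,4): OLD=17455460320791/137438953472 → NEW=0, ERR=17455460320791/137438953472
(4,0): OLD=229238102579/2147483648 → NEW=0, ERR=229238102579/2147483648
(4,1): OLD=16174414586547/68719476736 → NEW=255, ERR=-1349051981133/68719476736
(4,2): OLD=46062572117725/1099511627776 → NEW=0, ERR=46062572117725/1099511627776
(4,3): OLD=5051796351813811/17592186044416 → NEW=255, ERR=565788910487731/17592186044416
(4,4): OLD=86158559242669669/281474976710656 → NEW=255, ERR=14382440181452389/281474976710656
(5,0): OLD=79909940463609/1099511627776 → NEW=0, ERR=79909940463609/1099511627776
(5,1): OLD=1048392873568555/8796093022208 → NEW=0, ERR=1048392873568555/8796093022208
(5,2): OLD=50113812908421763/281474976710656 → NEW=255, ERR=-21662306152795517/281474976710656
(5,3): OLD=52443771790858349/1125899906842624 → NEW=0, ERR=52443771790858349/1125899906842624
(5,4): OLD=2960779908631000991/18014398509481984 → NEW=255, ERR=-1632891711286904929/18014398509481984
Output grid:
  Row 0: .#.#.  (3 black, running=3)
  Row 1: ##.#.  (2 black, running=5)
  Row 2: ...#.  (4 black, running=9)
  Row 3: .##..  (3 black, running=12)
  Row 4: .#.##  (2 black, running=14)
  Row 5: ..#.#  (3 black, running=17)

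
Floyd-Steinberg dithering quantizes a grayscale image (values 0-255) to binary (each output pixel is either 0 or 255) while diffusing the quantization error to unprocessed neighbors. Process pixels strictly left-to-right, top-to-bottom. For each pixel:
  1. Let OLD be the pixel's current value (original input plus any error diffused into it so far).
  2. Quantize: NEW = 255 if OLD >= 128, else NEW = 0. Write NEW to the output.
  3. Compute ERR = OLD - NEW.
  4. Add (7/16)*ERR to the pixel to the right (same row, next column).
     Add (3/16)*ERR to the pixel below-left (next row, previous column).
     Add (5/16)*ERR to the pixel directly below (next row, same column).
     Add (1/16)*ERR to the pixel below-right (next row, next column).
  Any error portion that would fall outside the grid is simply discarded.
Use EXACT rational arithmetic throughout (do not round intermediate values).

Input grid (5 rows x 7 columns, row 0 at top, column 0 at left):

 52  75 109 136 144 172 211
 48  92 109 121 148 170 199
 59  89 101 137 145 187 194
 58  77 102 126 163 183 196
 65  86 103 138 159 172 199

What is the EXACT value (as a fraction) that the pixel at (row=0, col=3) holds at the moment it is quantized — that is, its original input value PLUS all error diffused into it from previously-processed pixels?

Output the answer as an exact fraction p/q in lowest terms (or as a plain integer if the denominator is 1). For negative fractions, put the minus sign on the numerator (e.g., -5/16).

(0,0): OLD=52 → NEW=0, ERR=52
(0,1): OLD=391/4 → NEW=0, ERR=391/4
(0,2): OLD=9713/64 → NEW=255, ERR=-6607/64
(0,3): OLD=93015/1024 → NEW=0, ERR=93015/1024
Target (0,3): original=136, with diffused error = 93015/1024

Answer: 93015/1024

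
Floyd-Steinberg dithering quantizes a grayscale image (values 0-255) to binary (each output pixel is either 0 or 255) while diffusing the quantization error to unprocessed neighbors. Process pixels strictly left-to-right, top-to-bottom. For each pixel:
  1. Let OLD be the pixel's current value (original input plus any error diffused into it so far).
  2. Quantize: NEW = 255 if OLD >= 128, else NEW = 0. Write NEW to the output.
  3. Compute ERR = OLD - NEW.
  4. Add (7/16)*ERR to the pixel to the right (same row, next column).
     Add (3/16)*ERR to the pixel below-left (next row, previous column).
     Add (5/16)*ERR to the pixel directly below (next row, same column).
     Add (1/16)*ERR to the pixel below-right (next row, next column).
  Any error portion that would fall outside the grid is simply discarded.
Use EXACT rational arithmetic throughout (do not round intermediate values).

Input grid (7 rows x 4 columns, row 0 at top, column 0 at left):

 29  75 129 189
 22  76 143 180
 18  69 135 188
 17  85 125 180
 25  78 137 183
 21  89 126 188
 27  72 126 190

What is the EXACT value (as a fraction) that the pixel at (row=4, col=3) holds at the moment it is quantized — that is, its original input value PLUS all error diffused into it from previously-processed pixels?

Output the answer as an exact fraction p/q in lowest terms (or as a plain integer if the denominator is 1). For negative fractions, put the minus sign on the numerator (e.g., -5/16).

Answer: 1969445592532525/17592186044416

Derivation:
(0,0): OLD=29 → NEW=0, ERR=29
(0,1): OLD=1403/16 → NEW=0, ERR=1403/16
(0,2): OLD=42845/256 → NEW=255, ERR=-22435/256
(0,3): OLD=617099/4096 → NEW=255, ERR=-427381/4096
(1,0): OLD=12161/256 → NEW=0, ERR=12161/256
(1,1): OLD=224391/2048 → NEW=0, ERR=224391/2048
(1,2): OLD=9795347/65536 → NEW=255, ERR=-6916333/65536
(1,3): OLD=100395509/1048576 → NEW=0, ERR=100395509/1048576
(2,0): OLD=1749437/32768 → NEW=0, ERR=1749437/32768
(2,1): OLD=115110639/1048576 → NEW=0, ERR=115110639/1048576
(2,2): OLD=366683339/2097152 → NEW=255, ERR=-168090421/2097152
(2,3): OLD=5914232703/33554432 → NEW=255, ERR=-2642147457/33554432
(3,0): OLD=910454509/16777216 → NEW=0, ERR=910454509/16777216
(3,1): OLD=35260588083/268435456 → NEW=255, ERR=-33190453197/268435456
(3,2): OLD=163016654797/4294967296 → NEW=0, ERR=163016654797/4294967296
(3,3): OLD=11475398841371/68719476736 → NEW=255, ERR=-6048067726309/68719476736
(4,0): OLD=80639183529/4294967296 → NEW=0, ERR=80639183529/4294967296
(4,1): OLD=1995741766523/34359738368 → NEW=0, ERR=1995741766523/34359738368
(4,2): OLD=164973850923035/1099511627776 → NEW=255, ERR=-115401614159845/1099511627776
(4,3): OLD=1969445592532525/17592186044416 → NEW=0, ERR=1969445592532525/17592186044416
Target (4,3): original=183, with diffused error = 1969445592532525/17592186044416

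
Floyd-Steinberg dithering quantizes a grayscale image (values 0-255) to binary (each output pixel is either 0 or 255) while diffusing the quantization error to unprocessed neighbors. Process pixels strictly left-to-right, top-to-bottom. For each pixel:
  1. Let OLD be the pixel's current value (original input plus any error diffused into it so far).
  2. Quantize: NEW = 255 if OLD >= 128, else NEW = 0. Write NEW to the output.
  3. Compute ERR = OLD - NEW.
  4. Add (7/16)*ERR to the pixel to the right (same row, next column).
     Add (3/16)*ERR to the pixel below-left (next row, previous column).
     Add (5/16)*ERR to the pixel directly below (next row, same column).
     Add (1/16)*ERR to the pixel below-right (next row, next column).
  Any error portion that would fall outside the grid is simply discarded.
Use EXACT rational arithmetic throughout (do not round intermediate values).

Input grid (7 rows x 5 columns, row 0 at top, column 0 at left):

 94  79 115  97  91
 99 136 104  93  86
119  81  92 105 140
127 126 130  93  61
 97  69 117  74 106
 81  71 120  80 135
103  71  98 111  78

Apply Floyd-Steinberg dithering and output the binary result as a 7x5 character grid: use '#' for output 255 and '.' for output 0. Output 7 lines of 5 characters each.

(0,0): OLD=94 → NEW=0, ERR=94
(0,1): OLD=961/8 → NEW=0, ERR=961/8
(0,2): OLD=21447/128 → NEW=255, ERR=-11193/128
(0,3): OLD=120305/2048 → NEW=0, ERR=120305/2048
(0,4): OLD=3824023/32768 → NEW=0, ERR=3824023/32768
(1,0): OLD=19315/128 → NEW=255, ERR=-13325/128
(1,1): OLD=120293/1024 → NEW=0, ERR=120293/1024
(1,2): OLD=4803465/32768 → NEW=255, ERR=-3552375/32768
(1,3): OLD=10530805/131072 → NEW=0, ERR=10530805/131072
(1,4): OLD=338250687/2097152 → NEW=255, ERR=-196523073/2097152
(2,0): OLD=1777575/16384 → NEW=0, ERR=1777575/16384
(2,1): OLD=72531933/524288 → NEW=255, ERR=-61161507/524288
(2,2): OLD=247391063/8388608 → NEW=0, ERR=247391063/8388608
(2,3): OLD=15926771605/134217728 → NEW=0, ERR=15926771605/134217728
(2,4): OLD=360031272915/2147483648 → NEW=255, ERR=-187577057325/2147483648
(3,0): OLD=1166280695/8388608 → NEW=255, ERR=-972814345/8388608
(3,1): OLD=3430552171/67108864 → NEW=0, ERR=3430552171/67108864
(3,2): OLD=379114858697/2147483648 → NEW=255, ERR=-168493471543/2147483648
(3,3): OLD=348843004497/4294967296 → NEW=0, ERR=348843004497/4294967296
(3,4): OLD=5267675230485/68719476736 → NEW=0, ERR=5267675230485/68719476736
(4,0): OLD=75532039641/1073741824 → NEW=0, ERR=75532039641/1073741824
(4,1): OLD=3222637962777/34359738368 → NEW=0, ERR=3222637962777/34359738368
(4,2): OLD=83529093060375/549755813888 → NEW=255, ERR=-56658639481065/549755813888
(4,3): OLD=560849806970649/8796093022208 → NEW=0, ERR=560849806970649/8796093022208
(4,4): OLD=22929865035179567/140737488355328 → NEW=255, ERR=-12958194495429073/140737488355328
(5,0): OLD=66283261155819/549755813888 → NEW=0, ERR=66283261155819/549755813888
(5,1): OLD=607506477771329/4398046511104 → NEW=255, ERR=-513995382560191/4398046511104
(5,2): OLD=7667416827694345/140737488355328 → NEW=0, ERR=7667416827694345/140737488355328
(5,3): OLD=56326173063223079/562949953421312 → NEW=0, ERR=56326173063223079/562949953421312
(5,4): OLD=1386985608570135549/9007199254740992 → NEW=255, ERR=-909850201388817411/9007199254740992
(6,0): OLD=8357324948851579/70368744177664 → NEW=0, ERR=8357324948851579/70368744177664
(6,1): OLD=234611840184916853/2251799813685248 → NEW=0, ERR=234611840184916853/2251799813685248
(6,2): OLD=6199246776256293591/36028797018963968 → NEW=255, ERR=-2988096463579518249/36028797018963968
(6,3): OLD=52139499932078708093/576460752303423488 → NEW=0, ERR=52139499932078708093/576460752303423488
(6,4): OLD=850925455171542331051/9223372036854775808 → NEW=0, ERR=850925455171542331051/9223372036854775808
Row 0: ..#..
Row 1: #.#.#
Row 2: .#..#
Row 3: #.#..
Row 4: ..#.#
Row 5: .#..#
Row 6: ..#..

Answer: ..#..
#.#.#
.#..#
#.#..
..#.#
.#..#
..#..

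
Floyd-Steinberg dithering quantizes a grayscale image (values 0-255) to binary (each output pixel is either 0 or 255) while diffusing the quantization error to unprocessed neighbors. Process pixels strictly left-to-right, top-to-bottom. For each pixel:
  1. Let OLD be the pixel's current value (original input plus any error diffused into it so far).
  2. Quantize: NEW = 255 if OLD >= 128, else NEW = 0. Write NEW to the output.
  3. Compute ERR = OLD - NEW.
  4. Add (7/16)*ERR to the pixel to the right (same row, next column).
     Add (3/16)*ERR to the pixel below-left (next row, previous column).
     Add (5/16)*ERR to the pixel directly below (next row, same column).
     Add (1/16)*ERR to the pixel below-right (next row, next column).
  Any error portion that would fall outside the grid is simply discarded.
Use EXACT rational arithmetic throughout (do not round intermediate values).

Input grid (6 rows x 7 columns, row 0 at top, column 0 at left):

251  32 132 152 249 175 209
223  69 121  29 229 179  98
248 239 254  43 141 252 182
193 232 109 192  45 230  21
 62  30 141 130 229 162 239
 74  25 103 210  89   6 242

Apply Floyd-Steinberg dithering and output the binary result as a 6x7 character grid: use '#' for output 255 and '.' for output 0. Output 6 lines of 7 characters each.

(0,0): OLD=251 → NEW=255, ERR=-4
(0,1): OLD=121/4 → NEW=0, ERR=121/4
(0,2): OLD=9295/64 → NEW=255, ERR=-7025/64
(0,3): OLD=106473/1024 → NEW=0, ERR=106473/1024
(0,4): OLD=4824927/16384 → NEW=255, ERR=647007/16384
(0,5): OLD=50404249/262144 → NEW=255, ERR=-16442471/262144
(0,6): OLD=761512239/4194304 → NEW=255, ERR=-308035281/4194304
(1,0): OLD=14555/64 → NEW=255, ERR=-1765/64
(1,1): OLD=23325/512 → NEW=0, ERR=23325/512
(1,2): OLD=2097409/16384 → NEW=255, ERR=-2080511/16384
(1,3): OLD=424765/65536 → NEW=0, ERR=424765/65536
(1,4): OLD=1002079271/4194304 → NEW=255, ERR=-67468249/4194304
(1,5): OLD=4733169591/33554432 → NEW=255, ERR=-3823210569/33554432
(1,6): OLD=11424827865/536870912 → NEW=0, ERR=11424827865/536870912
(2,0): OLD=2030991/8192 → NEW=255, ERR=-57969/8192
(2,1): OLD=58879477/262144 → NEW=255, ERR=-7967243/262144
(2,2): OLD=860181215/4194304 → NEW=255, ERR=-209366305/4194304
(2,3): OLD=410513127/33554432 → NEW=0, ERR=410513127/33554432
(2,4): OLD=32310754247/268435456 → NEW=0, ERR=32310754247/268435456
(2,5): OLD=2336795778845/8589934592 → NEW=255, ERR=146362457885/8589934592
(2,6): OLD=25973671060635/137438953472 → NEW=255, ERR=-9073262074725/137438953472
(3,0): OLD=776323903/4194304 → NEW=255, ERR=-293223617/4194304
(3,1): OLD=6110766323/33554432 → NEW=255, ERR=-2445613837/33554432
(3,2): OLD=16618356313/268435456 → NEW=0, ERR=16618356313/268435456
(3,3): OLD=260228889831/1073741824 → NEW=255, ERR=-13575275289/1073741824
(3,4): OLD=11138436903743/137438953472 → NEW=0, ERR=11138436903743/137438953472
(3,5): OLD=292388361842125/1099511627776 → NEW=255, ERR=12012896759245/1099511627776
(3,6): OLD=109330095867731/17592186044416 → NEW=0, ERR=109330095867731/17592186044416
(4,0): OLD=14220210353/536870912 → NEW=0, ERR=14220210353/536870912
(4,1): OLD=223767918173/8589934592 → NEW=0, ERR=223767918173/8589934592
(4,2): OLD=22652321127635/137438953472 → NEW=255, ERR=-12394612007725/137438953472
(4,3): OLD=116173236063105/1099511627776 → NEW=0, ERR=116173236063105/1099511627776
(4,4): OLD=2654749170572259/8796093022208 → NEW=255, ERR=411745449909219/8796093022208
(4,5): OLD=54078124477877235/281474976710656 → NEW=255, ERR=-17697994583340045/281474976710656
(4,6): OLD=964296058097953429/4503599627370496 → NEW=255, ERR=-184121846881523051/4503599627370496
(5,0): OLD=11979403139687/137438953472 → NEW=0, ERR=11979403139687/137438953472
(5,1): OLD=61594687323821/1099511627776 → NEW=0, ERR=61594687323821/1099511627776
(5,2): OLD=1062267747624027/8796093022208 → NEW=0, ERR=1062267747624027/8796093022208
(5,3): OLD=21039828705872263/70368744177664 → NEW=255, ERR=3095798940567943/70368744177664
(5,4): OLD=530028373839486333/4503599627370496 → NEW=0, ERR=530028373839486333/4503599627370496
(5,5): OLD=1192576372072859661/36028797018963968 → NEW=0, ERR=1192576372072859661/36028797018963968
(5,6): OLD=138221319480010053923/576460752303423488 → NEW=255, ERR=-8776172357362935517/576460752303423488
Row 0: #.#.###
Row 1: #.#.##.
Row 2: ###..##
Row 3: ##.#.#.
Row 4: ..#.###
Row 5: ...#..#

Answer: #.#.###
#.#.##.
###..##
##.#.#.
..#.###
...#..#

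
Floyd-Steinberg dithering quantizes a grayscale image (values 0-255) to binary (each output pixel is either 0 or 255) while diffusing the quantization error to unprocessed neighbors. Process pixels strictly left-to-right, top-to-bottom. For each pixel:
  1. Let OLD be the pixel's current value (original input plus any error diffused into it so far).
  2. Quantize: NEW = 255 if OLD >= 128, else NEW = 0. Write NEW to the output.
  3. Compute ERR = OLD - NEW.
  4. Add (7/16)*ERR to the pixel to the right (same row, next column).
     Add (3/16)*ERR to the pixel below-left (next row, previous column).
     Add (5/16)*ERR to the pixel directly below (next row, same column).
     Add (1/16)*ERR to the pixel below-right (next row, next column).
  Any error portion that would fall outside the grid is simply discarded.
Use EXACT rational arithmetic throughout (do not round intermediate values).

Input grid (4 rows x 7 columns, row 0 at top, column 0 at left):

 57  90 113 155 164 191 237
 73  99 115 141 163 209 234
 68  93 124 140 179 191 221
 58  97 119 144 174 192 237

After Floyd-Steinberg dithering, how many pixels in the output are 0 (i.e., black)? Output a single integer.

Answer: 12

Derivation:
(0,0): OLD=57 → NEW=0, ERR=57
(0,1): OLD=1839/16 → NEW=0, ERR=1839/16
(0,2): OLD=41801/256 → NEW=255, ERR=-23479/256
(0,3): OLD=470527/4096 → NEW=0, ERR=470527/4096
(0,4): OLD=14041593/65536 → NEW=255, ERR=-2670087/65536
(0,5): OLD=181587407/1048576 → NEW=255, ERR=-85799473/1048576
(0,6): OLD=3375603881/16777216 → NEW=255, ERR=-902586199/16777216
(1,0): OLD=28765/256 → NEW=0, ERR=28765/256
(1,1): OLD=349067/2048 → NEW=255, ERR=-173173/2048
(1,2): OLD=5116263/65536 → NEW=0, ERR=5116263/65536
(1,3): OLD=51821083/262144 → NEW=255, ERR=-15025637/262144
(1,4): OLD=1963417905/16777216 → NEW=0, ERR=1963417905/16777216
(1,5): OLD=29795838465/134217728 → NEW=255, ERR=-4429682175/134217728
(1,6): OLD=424417617903/2147483648 → NEW=255, ERR=-123190712337/2147483648
(2,0): OLD=2859305/32768 → NEW=0, ERR=2859305/32768
(2,1): OLD=132552787/1048576 → NEW=0, ERR=132552787/1048576
(2,2): OLD=3148573113/16777216 → NEW=255, ERR=-1129616967/16777216
(2,3): OLD=16032729137/134217728 → NEW=0, ERR=16032729137/134217728
(2,4): OLD=277091610241/1073741824 → NEW=255, ERR=3287445121/1073741824
(2,5): OLD=6136105040811/34359738368 → NEW=255, ERR=-2625628243029/34359738368
(2,6): OLD=92127381544285/549755813888 → NEW=255, ERR=-48060350997155/549755813888
(3,0): OLD=1828225689/16777216 → NEW=0, ERR=1828225689/16777216
(3,1): OLD=23757577637/134217728 → NEW=255, ERR=-10467943003/134217728
(3,2): OLD=101077609279/1073741824 → NEW=0, ERR=101077609279/1073741824
(3,3): OLD=940080110601/4294967296 → NEW=255, ERR=-155136549879/4294967296
(3,4): OLD=83723349972633/549755813888 → NEW=255, ERR=-56464382568807/549755813888
(3,5): OLD=470525520875227/4398046511104 → NEW=0, ERR=470525520875227/4398046511104
(3,6): OLD=17712576561239045/70368744177664 → NEW=255, ERR=-231453204065275/70368744177664
Output grid:
  Row 0: ..#.###  (3 black, running=3)
  Row 1: .#.#.##  (3 black, running=6)
  Row 2: ..#.###  (3 black, running=9)
  Row 3: .#.##.#  (3 black, running=12)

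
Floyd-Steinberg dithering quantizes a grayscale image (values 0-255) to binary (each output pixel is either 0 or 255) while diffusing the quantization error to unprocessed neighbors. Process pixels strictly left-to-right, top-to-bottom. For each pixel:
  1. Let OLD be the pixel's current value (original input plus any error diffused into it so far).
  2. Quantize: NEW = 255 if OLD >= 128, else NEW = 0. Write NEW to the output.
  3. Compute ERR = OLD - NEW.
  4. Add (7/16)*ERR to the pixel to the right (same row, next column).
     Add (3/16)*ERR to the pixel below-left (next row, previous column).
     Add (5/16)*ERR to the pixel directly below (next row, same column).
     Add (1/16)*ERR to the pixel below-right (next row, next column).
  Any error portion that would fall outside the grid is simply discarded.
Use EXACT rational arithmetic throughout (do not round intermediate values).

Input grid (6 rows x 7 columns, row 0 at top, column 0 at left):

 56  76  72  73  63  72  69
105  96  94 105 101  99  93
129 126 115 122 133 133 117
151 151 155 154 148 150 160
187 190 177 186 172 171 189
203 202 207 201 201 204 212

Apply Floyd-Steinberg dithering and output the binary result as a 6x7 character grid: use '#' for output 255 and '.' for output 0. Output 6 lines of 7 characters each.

(0,0): OLD=56 → NEW=0, ERR=56
(0,1): OLD=201/2 → NEW=0, ERR=201/2
(0,2): OLD=3711/32 → NEW=0, ERR=3711/32
(0,3): OLD=63353/512 → NEW=0, ERR=63353/512
(0,4): OLD=959567/8192 → NEW=0, ERR=959567/8192
(0,5): OLD=16154153/131072 → NEW=0, ERR=16154153/131072
(0,6): OLD=257782559/2097152 → NEW=0, ERR=257782559/2097152
(1,0): OLD=4523/32 → NEW=255, ERR=-3637/32
(1,1): OLD=26349/256 → NEW=0, ERR=26349/256
(1,2): OLD=1677329/8192 → NEW=255, ERR=-411631/8192
(1,3): OLD=4944525/32768 → NEW=255, ERR=-3411315/32768
(1,4): OLD=257741719/2097152 → NEW=0, ERR=257741719/2097152
(1,5): OLD=3718704935/16777216 → NEW=255, ERR=-559485145/16777216
(1,6): OLD=33427135337/268435456 → NEW=0, ERR=33427135337/268435456
(2,0): OLD=461951/4096 → NEW=0, ERR=461951/4096
(2,1): OLD=25032261/131072 → NEW=255, ERR=-8391099/131072
(2,2): OLD=122059215/2097152 → NEW=0, ERR=122059215/2097152
(2,3): OLD=2262141015/16777216 → NEW=255, ERR=-2016049065/16777216
(2,4): OLD=14237096119/134217728 → NEW=0, ERR=14237096119/134217728
(2,5): OLD=859063530477/4294967296 → NEW=255, ERR=-236153130003/4294967296
(2,6): OLD=8918049497931/68719476736 → NEW=255, ERR=-8605417069749/68719476736
(3,0): OLD=365408815/2097152 → NEW=255, ERR=-169364945/2097152
(3,1): OLD=1906286627/16777216 → NEW=0, ERR=1906286627/16777216
(3,2): OLD=26355831401/134217728 → NEW=255, ERR=-7869689239/134217728
(3,3): OLD=61376443159/536870912 → NEW=0, ERR=61376443159/536870912
(3,4): OLD=14660930802223/68719476736 → NEW=255, ERR=-2862535765457/68719476736
(3,5): OLD=53734942705821/549755813888 → NEW=0, ERR=53734942705821/549755813888
(3,6): OLD=1409075199063683/8796093022208 → NEW=255, ERR=-833928521599357/8796093022208
(4,0): OLD=49141692353/268435456 → NEW=255, ERR=-19309348927/268435456
(4,1): OLD=764484425517/4294967296 → NEW=255, ERR=-330732234963/4294967296
(4,2): OLD=10550115471619/68719476736 → NEW=255, ERR=-6973351096061/68719476736
(4,3): OLD=91179870264465/549755813888 → NEW=255, ERR=-49007862276975/549755813888
(4,4): OLD=639712919587475/4398046511104 → NEW=255, ERR=-481788940744045/4398046511104
(4,5): OLD=18751670612033571/140737488355328 → NEW=255, ERR=-17136388918575069/140737488355328
(4,6): OLD=252677305961228005/2251799813685248 → NEW=0, ERR=252677305961228005/2251799813685248
(5,0): OLD=11413109158359/68719476736 → NEW=255, ERR=-6110357409321/68719476736
(5,1): OLD=63503510767485/549755813888 → NEW=0, ERR=63503510767485/549755813888
(5,2): OLD=898512237110411/4398046511104 → NEW=255, ERR=-222989623221109/4398046511104
(5,3): OLD=4365607216851831/35184372088832 → NEW=0, ERR=4365607216851831/35184372088832
(5,4): OLD=433807354604908109/2251799813685248 → NEW=255, ERR=-140401597884830131/2251799813685248
(5,5): OLD=2753754136705783005/18014398509481984 → NEW=255, ERR=-1839917483212122915/18014398509481984
(5,6): OLD=56139051818549540691/288230376151711744 → NEW=255, ERR=-17359694100136954029/288230376151711744
Row 0: .......
Row 1: #.##.#.
Row 2: .#.#.##
Row 3: #.#.#.#
Row 4: ######.
Row 5: #.#.###

Answer: .......
#.##.#.
.#.#.##
#.#.#.#
######.
#.#.###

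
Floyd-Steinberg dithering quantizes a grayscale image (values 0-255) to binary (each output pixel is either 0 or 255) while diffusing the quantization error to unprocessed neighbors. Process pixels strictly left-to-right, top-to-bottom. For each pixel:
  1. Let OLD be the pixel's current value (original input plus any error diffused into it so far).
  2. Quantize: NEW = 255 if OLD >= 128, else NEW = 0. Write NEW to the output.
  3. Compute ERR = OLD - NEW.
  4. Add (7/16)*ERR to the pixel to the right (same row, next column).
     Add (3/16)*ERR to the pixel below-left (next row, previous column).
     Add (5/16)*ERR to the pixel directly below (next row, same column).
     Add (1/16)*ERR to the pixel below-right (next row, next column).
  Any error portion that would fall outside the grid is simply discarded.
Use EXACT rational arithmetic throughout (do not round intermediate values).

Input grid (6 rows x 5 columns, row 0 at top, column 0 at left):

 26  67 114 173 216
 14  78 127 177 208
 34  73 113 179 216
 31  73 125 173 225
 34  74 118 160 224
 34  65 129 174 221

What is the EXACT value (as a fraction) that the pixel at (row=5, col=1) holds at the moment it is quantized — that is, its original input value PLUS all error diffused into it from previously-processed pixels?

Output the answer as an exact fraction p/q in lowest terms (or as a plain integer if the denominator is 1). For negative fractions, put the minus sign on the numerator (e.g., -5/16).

Answer: 487545850868531/4398046511104

Derivation:
(0,0): OLD=26 → NEW=0, ERR=26
(0,1): OLD=627/8 → NEW=0, ERR=627/8
(0,2): OLD=18981/128 → NEW=255, ERR=-13659/128
(0,3): OLD=258691/2048 → NEW=0, ERR=258691/2048
(0,4): OLD=8888725/32768 → NEW=255, ERR=532885/32768
(1,0): OLD=4713/128 → NEW=0, ERR=4713/128
(1,1): OLD=102623/1024 → NEW=0, ERR=102623/1024
(1,2): OLD=5442123/32768 → NEW=255, ERR=-2913717/32768
(1,3): OLD=22800047/131072 → NEW=255, ERR=-10623313/131072
(1,4): OLD=389058349/2097152 → NEW=255, ERR=-145715411/2097152
(2,0): OLD=1053445/16384 → NEW=0, ERR=1053445/16384
(2,1): OLD=61906311/524288 → NEW=0, ERR=61906311/524288
(2,2): OLD=1073222741/8388608 → NEW=0, ERR=1073222741/8388608
(2,3): OLD=25643575855/134217728 → NEW=255, ERR=-8581944785/134217728
(2,4): OLD=346275650441/2147483648 → NEW=255, ERR=-201332679799/2147483648
(3,0): OLD=614316981/8388608 → NEW=0, ERR=614316981/8388608
(3,1): OLD=11404824977/67108864 → NEW=255, ERR=-5707935343/67108864
(3,2): OLD=264484361739/2147483648 → NEW=0, ERR=264484361739/2147483648
(3,3): OLD=847477083667/4294967296 → NEW=255, ERR=-247739576813/4294967296
(3,4): OLD=11439756196799/68719476736 → NEW=255, ERR=-6083710370881/68719476736
(4,0): OLD=43956095227/1073741824 → NEW=0, ERR=43956095227/1073741824
(4,1): OLD=3195454549883/34359738368 → NEW=0, ERR=3195454549883/34359738368
(4,2): OLD=99529904087957/549755813888 → NEW=255, ERR=-40657828453483/549755813888
(4,3): OLD=885915702922619/8796093022208 → NEW=0, ERR=885915702922619/8796093022208
(4,4): OLD=33325662021374941/140737488355328 → NEW=255, ERR=-2562397509233699/140737488355328
(5,0): OLD=35311036558161/549755813888 → NEW=0, ERR=35311036558161/549755813888
(5,1): OLD=487545850868531/4398046511104 → NEW=0, ERR=487545850868531/4398046511104
Target (5,1): original=65, with diffused error = 487545850868531/4398046511104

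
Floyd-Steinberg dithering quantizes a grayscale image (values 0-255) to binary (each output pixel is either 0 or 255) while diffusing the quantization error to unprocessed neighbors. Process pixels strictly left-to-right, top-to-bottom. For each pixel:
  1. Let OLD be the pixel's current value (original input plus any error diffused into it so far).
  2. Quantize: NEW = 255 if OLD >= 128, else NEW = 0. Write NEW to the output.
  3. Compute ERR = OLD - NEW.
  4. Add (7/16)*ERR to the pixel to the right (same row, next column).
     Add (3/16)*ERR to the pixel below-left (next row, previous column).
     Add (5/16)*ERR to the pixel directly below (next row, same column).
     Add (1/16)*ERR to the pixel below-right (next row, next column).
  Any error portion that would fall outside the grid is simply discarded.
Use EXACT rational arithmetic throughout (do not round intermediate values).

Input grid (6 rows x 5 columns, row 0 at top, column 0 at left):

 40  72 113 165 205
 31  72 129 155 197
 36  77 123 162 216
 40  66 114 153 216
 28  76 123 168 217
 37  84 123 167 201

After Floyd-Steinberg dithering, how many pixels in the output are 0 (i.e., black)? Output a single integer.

Answer: 16

Derivation:
(0,0): OLD=40 → NEW=0, ERR=40
(0,1): OLD=179/2 → NEW=0, ERR=179/2
(0,2): OLD=4869/32 → NEW=255, ERR=-3291/32
(0,3): OLD=61443/512 → NEW=0, ERR=61443/512
(0,4): OLD=2109461/8192 → NEW=255, ERR=20501/8192
(1,0): OLD=1929/32 → NEW=0, ERR=1929/32
(1,1): OLD=28047/256 → NEW=0, ERR=28047/256
(1,2): OLD=1416299/8192 → NEW=255, ERR=-672661/8192
(1,3): OLD=4935495/32768 → NEW=255, ERR=-3420345/32768
(1,4): OLD=83684693/524288 → NEW=255, ERR=-50008747/524288
(2,0): OLD=308757/4096 → NEW=0, ERR=308757/4096
(2,1): OLD=17378503/131072 → NEW=255, ERR=-16044857/131072
(2,2): OLD=65138741/2097152 → NEW=0, ERR=65138741/2097152
(2,3): OLD=4024972591/33554432 → NEW=0, ERR=4024972591/33554432
(2,4): OLD=124633692809/536870912 → NEW=255, ERR=-12268389751/536870912
(3,0): OLD=85152629/2097152 → NEW=0, ERR=85152629/2097152
(3,1): OLD=940286081/16777216 → NEW=0, ERR=940286081/16777216
(3,2): OLD=87545822763/536870912 → NEW=255, ERR=-49356259797/536870912
(3,3): OLD=158829291215/1073741824 → NEW=255, ERR=-114974873905/1073741824
(3,4): OLD=2912142851811/17179869184 → NEW=255, ERR=-1468723790109/17179869184
(4,0): OLD=13743156171/268435456 → NEW=0, ERR=13743156171/268435456
(4,1): OLD=869415281979/8589934592 → NEW=0, ERR=869415281979/8589934592
(4,2): OLD=16764426966901/137438953472 → NEW=0, ERR=16764426966901/137438953472
(4,3): OLD=365318402931195/2199023255552 → NEW=255, ERR=-195432527234565/2199023255552
(4,4): OLD=5091529285207389/35184372088832 → NEW=255, ERR=-3880485597444771/35184372088832
(5,0): OLD=9892392111761/137438953472 → NEW=0, ERR=9892392111761/137438953472
(5,1): OLD=190423848833635/1099511627776 → NEW=255, ERR=-89951616249245/1099511627776
(5,2): OLD=4045782027271915/35184372088832 → NEW=0, ERR=4045782027271915/35184372088832
(5,3): OLD=24837187686172413/140737488355328 → NEW=255, ERR=-11050871844436227/140737488355328
(5,4): OLD=285138265947773679/2251799813685248 → NEW=0, ERR=285138265947773679/2251799813685248
Output grid:
  Row 0: ..#.#  (3 black, running=3)
  Row 1: ..###  (2 black, running=5)
  Row 2: .#..#  (3 black, running=8)
  Row 3: ..###  (2 black, running=10)
  Row 4: ...##  (3 black, running=13)
  Row 5: .#.#.  (3 black, running=16)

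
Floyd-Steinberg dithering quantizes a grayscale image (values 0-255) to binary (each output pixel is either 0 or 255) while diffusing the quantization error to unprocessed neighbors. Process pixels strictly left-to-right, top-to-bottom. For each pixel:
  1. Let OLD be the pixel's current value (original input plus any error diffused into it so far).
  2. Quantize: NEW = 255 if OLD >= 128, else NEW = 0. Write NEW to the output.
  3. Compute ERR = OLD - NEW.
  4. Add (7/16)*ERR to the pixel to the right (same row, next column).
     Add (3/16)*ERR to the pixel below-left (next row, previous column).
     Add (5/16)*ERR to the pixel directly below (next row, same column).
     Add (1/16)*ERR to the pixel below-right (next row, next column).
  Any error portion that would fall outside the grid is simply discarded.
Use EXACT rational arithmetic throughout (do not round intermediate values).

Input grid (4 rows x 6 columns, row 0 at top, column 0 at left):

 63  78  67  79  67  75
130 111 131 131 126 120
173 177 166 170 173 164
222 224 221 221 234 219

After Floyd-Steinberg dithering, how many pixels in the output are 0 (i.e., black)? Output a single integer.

Answer: 9

Derivation:
(0,0): OLD=63 → NEW=0, ERR=63
(0,1): OLD=1689/16 → NEW=0, ERR=1689/16
(0,2): OLD=28975/256 → NEW=0, ERR=28975/256
(0,3): OLD=526409/4096 → NEW=255, ERR=-518071/4096
(0,4): OLD=764415/65536 → NEW=0, ERR=764415/65536
(0,5): OLD=83994105/1048576 → NEW=0, ERR=83994105/1048576
(1,0): OLD=43387/256 → NEW=255, ERR=-21893/256
(1,1): OLD=269789/2048 → NEW=255, ERR=-252451/2048
(1,2): OLD=6247073/65536 → NEW=0, ERR=6247073/65536
(1,3): OLD=37339533/262144 → NEW=255, ERR=-29507187/262144
(1,4): OLD=1468237319/16777216 → NEW=0, ERR=1468237319/16777216
(1,5): OLD=49405134593/268435456 → NEW=255, ERR=-19045906687/268435456
(2,0): OLD=4035791/32768 → NEW=0, ERR=4035791/32768
(2,1): OLD=214843477/1048576 → NEW=255, ERR=-52543403/1048576
(2,2): OLD=2433638719/16777216 → NEW=255, ERR=-1844551361/16777216
(2,3): OLD=14641915399/134217728 → NEW=0, ERR=14641915399/134217728
(2,4): OLD=978122063765/4294967296 → NEW=255, ERR=-117094596715/4294967296
(2,5): OLD=9302528226403/68719476736 → NEW=255, ERR=-8220938341277/68719476736
(3,0): OLD=4212638303/16777216 → NEW=255, ERR=-65551777/16777216
(3,1): OLD=25999939187/134217728 → NEW=255, ERR=-8225581453/134217728
(3,2): OLD=190216476105/1073741824 → NEW=255, ERR=-83587689015/1073741824
(3,3): OLD=14365766591515/68719476736 → NEW=255, ERR=-3157699976165/68719476736
(3,4): OLD=104324049494843/549755813888 → NEW=255, ERR=-35863683046597/549755813888
(3,5): OLD=1331472948506773/8796093022208 → NEW=255, ERR=-911530772156267/8796093022208
Output grid:
  Row 0: ...#..  (5 black, running=5)
  Row 1: ##.#.#  (2 black, running=7)
  Row 2: .##.##  (2 black, running=9)
  Row 3: ######  (0 black, running=9)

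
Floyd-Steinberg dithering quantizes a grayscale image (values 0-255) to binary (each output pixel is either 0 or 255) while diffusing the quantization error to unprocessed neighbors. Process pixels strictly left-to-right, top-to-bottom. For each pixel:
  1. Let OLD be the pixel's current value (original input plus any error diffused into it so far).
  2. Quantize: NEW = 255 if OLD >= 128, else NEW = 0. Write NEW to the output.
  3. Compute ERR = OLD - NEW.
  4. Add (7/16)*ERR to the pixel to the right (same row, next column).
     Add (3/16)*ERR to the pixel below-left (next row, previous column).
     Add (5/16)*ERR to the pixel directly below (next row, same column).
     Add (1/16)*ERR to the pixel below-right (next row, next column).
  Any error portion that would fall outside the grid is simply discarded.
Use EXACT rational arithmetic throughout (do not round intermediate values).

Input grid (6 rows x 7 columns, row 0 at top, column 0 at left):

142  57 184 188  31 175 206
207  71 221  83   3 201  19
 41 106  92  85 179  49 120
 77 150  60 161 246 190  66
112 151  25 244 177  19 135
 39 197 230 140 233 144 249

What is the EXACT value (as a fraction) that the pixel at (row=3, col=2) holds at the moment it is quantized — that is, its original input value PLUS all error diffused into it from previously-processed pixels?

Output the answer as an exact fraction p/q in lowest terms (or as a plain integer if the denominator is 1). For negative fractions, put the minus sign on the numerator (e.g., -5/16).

Answer: 85991753513/1073741824

Derivation:
(0,0): OLD=142 → NEW=255, ERR=-113
(0,1): OLD=121/16 → NEW=0, ERR=121/16
(0,2): OLD=47951/256 → NEW=255, ERR=-17329/256
(0,3): OLD=648745/4096 → NEW=255, ERR=-395735/4096
(0,4): OLD=-738529/65536 → NEW=0, ERR=-738529/65536
(0,5): OLD=178331097/1048576 → NEW=255, ERR=-89055783/1048576
(0,6): OLD=2832716015/16777216 → NEW=255, ERR=-1445474065/16777216
(1,0): OLD=44315/256 → NEW=255, ERR=-20965/256
(1,1): OLD=36413/2048 → NEW=0, ERR=36413/2048
(1,2): OLD=12450689/65536 → NEW=255, ERR=-4260991/65536
(1,3): OLD=4723565/262144 → NEW=0, ERR=4723565/262144
(1,4): OLD=-244966361/16777216 → NEW=0, ERR=-244966361/16777216
(1,5): OLD=20295406935/134217728 → NEW=255, ERR=-13930113705/134217728
(1,6): OLD=-125926709447/2147483648 → NEW=0, ERR=-125926709447/2147483648
(2,0): OLD=614127/32768 → NEW=0, ERR=614127/32768
(2,1): OLD=107422901/1048576 → NEW=0, ERR=107422901/1048576
(2,2): OLD=2029911135/16777216 → NEW=0, ERR=2029911135/16777216
(2,3): OLD=18356109863/134217728 → NEW=255, ERR=-15869410777/134217728
(2,4): OLD=112071583639/1073741824 → NEW=0, ERR=112071583639/1073741824
(2,5): OLD=1729084432029/34359738368 → NEW=0, ERR=1729084432029/34359738368
(2,6): OLD=64434042826523/549755813888 → NEW=0, ERR=64434042826523/549755813888
(3,0): OLD=1712374655/16777216 → NEW=0, ERR=1712374655/16777216
(3,1): OLD=33624969747/134217728 → NEW=255, ERR=-600550893/134217728
(3,2): OLD=85991753513/1073741824 → NEW=0, ERR=85991753513/1073741824
Target (3,2): original=60, with diffused error = 85991753513/1073741824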